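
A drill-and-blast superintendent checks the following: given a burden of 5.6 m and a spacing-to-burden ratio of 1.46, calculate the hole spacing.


8.176 m

Spacing = burden * ratio
= 5.6 * 1.46
= 8.176 m


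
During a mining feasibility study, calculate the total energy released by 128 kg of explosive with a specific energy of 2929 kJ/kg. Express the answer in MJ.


374.912 MJ

Energy = mass * specific_energy / 1000
= 128 * 2929 / 1000
= 374912 / 1000
= 374.912 MJ


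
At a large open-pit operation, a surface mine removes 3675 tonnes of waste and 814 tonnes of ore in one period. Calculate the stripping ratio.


4.5147

Stripping ratio = waste tonnage / ore tonnage
= 3675 / 814
= 4.5147


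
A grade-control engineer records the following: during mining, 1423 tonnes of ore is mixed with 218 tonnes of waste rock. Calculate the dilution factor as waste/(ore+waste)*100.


13.2846%

Total material = ore + waste
= 1423 + 218 = 1641 tonnes
Dilution = waste / total * 100
= 218 / 1641 * 100
= 0.1328458257 * 100
= 13.2846%


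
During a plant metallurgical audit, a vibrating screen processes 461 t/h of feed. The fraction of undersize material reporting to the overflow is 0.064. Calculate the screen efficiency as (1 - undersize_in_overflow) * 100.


93.6%

Screen efficiency = (1 - fraction of undersize in overflow) * 100
= (1 - 0.064) * 100
= 0.936 * 100
= 93.6%


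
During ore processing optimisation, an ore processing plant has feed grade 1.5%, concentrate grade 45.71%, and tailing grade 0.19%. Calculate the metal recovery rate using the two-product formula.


Using the two-product formula:
R = 100 * c * (f - t) / (f * (c - t))
Numerator = 100 * 45.71 * (1.5 - 0.19)
= 100 * 45.71 * 1.31
= 5988.01
Denominator = 1.5 * (45.71 - 0.19)
= 1.5 * 45.52
= 68.28
R = 5988.01 / 68.28
= 87.6979%

87.6979%


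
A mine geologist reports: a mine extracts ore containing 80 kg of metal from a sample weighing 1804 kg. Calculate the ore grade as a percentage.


Ore grade = (metal mass / ore mass) * 100
= (80 / 1804) * 100
= 0.044345898 * 100
= 4.4346%

4.4346%


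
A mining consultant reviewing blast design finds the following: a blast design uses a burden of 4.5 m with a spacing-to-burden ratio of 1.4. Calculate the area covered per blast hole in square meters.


28.35 m^2

First, find the spacing:
Spacing = burden * ratio = 4.5 * 1.4
= 6.3 m
Then, calculate the area:
Area = burden * spacing = 4.5 * 6.3
= 28.35 m^2


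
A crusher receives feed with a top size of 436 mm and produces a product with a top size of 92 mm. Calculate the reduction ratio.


4.7391

Reduction ratio = feed size / product size
= 436 / 92
= 4.7391


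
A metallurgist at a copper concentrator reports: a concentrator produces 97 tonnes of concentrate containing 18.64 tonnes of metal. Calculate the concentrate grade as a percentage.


19.2165%

Grade = (metal in concentrate / concentrate mass) * 100
= (18.64 / 97) * 100
= 0.1921649485 * 100
= 19.2165%


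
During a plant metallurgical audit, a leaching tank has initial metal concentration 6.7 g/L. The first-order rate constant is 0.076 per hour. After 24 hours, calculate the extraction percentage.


Compute the exponent:
-k * t = -0.076 * 24 = -1.824
Remaining concentration:
C = 6.7 * exp(-1.824)
= 6.7 * 0.1613789424
= 1.081238914 g/L
Extracted = 6.7 - 1.081238914 = 5.618761086 g/L
Extraction % = 5.618761086 / 6.7 * 100
= 83.8621%

83.8621%


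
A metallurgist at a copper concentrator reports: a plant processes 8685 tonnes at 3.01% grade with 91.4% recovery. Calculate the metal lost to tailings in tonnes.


22.482 tonnes

Total metal in feed:
= 8685 * 3.01 / 100 = 261.4185 tonnes
Metal recovered:
= 261.4185 * 91.4 / 100 = 238.936509 tonnes
Metal lost to tailings:
= 261.4185 - 238.936509
= 22.482 tonnes


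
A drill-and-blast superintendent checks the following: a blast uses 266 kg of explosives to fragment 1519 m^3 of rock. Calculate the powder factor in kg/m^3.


Powder factor = explosive mass / rock volume
= 266 / 1519
= 0.1751 kg/m^3

0.1751 kg/m^3


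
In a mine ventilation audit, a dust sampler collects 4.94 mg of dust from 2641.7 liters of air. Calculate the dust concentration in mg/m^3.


Convert liters to m^3: 1 m^3 = 1000 L
Concentration = mass / volume * 1000
= 4.94 / 2641.7 * 1000
= 0.001870007949 * 1000
= 1.87 mg/m^3

1.87 mg/m^3


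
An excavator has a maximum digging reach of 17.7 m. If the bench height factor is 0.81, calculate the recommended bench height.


Bench height = reach * factor
= 17.7 * 0.81
= 14.337 m

14.337 m


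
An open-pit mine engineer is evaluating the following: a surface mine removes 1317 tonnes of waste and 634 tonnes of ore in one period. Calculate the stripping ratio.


Stripping ratio = waste tonnage / ore tonnage
= 1317 / 634
= 2.0773

2.0773


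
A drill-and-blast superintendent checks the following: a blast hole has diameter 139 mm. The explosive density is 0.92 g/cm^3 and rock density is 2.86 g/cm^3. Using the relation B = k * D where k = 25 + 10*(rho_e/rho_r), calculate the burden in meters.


First, compute k:
rho_e / rho_r = 0.92 / 2.86 = 0.3216783217
k = 25 + 10 * 0.3216783217 = 28.21678322
Then, compute burden:
B = k * D / 1000 = 28.21678322 * 139 / 1000
= 3922.132867 / 1000
= 3.9221 m

3.9221 m


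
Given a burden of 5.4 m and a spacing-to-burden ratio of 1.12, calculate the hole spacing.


6.048 m

Spacing = burden * ratio
= 5.4 * 1.12
= 6.048 m


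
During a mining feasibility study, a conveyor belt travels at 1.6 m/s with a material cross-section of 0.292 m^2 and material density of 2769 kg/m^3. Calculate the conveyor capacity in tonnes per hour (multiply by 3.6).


Volumetric flow = speed * area
= 1.6 * 0.292 = 0.4672 m^3/s
Mass flow = volumetric * density
= 0.4672 * 2769 = 1293.6768 kg/s
Convert to t/h: multiply by 3.6
Capacity = 1293.6768 * 3.6
= 4657.2365 t/h

4657.2365 t/h


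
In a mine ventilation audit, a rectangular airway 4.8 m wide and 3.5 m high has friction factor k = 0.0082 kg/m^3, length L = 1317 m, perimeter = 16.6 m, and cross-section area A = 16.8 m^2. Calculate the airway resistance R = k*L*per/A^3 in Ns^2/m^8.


Compute the numerator:
k * L * per = 0.0082 * 1317 * 16.6
= 179.27004
Compute the denominator:
A^3 = 16.8^3 = 4741.632
Resistance:
R = 179.27004 / 4741.632
= 0.0378 Ns^2/m^8

0.0378 Ns^2/m^8


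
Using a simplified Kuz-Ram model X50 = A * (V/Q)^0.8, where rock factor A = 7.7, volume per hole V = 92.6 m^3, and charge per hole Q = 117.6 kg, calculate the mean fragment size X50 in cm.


6.3599 cm

Compute V/Q:
V/Q = 92.6 / 117.6 = 0.787414966
Raise to the power 0.8:
(V/Q)^0.8 = 0.787414966^0.8 = 0.8259674483
Multiply by A:
X50 = 7.7 * 0.8259674483
= 6.3599 cm


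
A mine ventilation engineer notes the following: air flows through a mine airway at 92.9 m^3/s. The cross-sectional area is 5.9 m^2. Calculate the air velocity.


Velocity = flow rate / cross-sectional area
= 92.9 / 5.9
= 15.7458 m/s

15.7458 m/s


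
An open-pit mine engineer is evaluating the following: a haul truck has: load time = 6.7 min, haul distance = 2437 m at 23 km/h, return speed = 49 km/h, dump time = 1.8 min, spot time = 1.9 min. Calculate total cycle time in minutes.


19.7415 min

Convert haul speed to m/min: 23 * 1000/60 = 383.3333333 m/min
Haul time = 2437 / 383.3333333 = 6.357391304 min
Convert return speed to m/min: 49 * 1000/60 = 816.6666667 m/min
Return time = 2437 / 816.6666667 = 2.984081633 min
Total cycle time:
= 6.7 + 6.357391304 + 1.8 + 2.984081633 + 1.9
= 19.7415 min


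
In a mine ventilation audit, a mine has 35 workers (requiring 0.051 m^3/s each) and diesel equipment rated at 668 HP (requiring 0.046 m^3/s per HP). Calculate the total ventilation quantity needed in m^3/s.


32.513 m^3/s

Airflow for workers:
Q_people = 35 * 0.051 = 1.785 m^3/s
Airflow for diesel equipment:
Q_diesel = 668 * 0.046 = 30.728 m^3/s
Total ventilation:
Q_total = 1.785 + 30.728
= 32.513 m^3/s


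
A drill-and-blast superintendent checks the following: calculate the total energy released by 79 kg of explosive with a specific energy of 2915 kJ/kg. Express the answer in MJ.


230.285 MJ

Energy = mass * specific_energy / 1000
= 79 * 2915 / 1000
= 230285 / 1000
= 230.285 MJ


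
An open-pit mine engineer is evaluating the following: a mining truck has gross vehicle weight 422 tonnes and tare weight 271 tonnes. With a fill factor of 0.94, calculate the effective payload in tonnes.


141.94 tonnes

Maximum payload = gross - tare
= 422 - 271 = 151 tonnes
Effective payload = max payload * fill factor
= 151 * 0.94
= 141.94 tonnes


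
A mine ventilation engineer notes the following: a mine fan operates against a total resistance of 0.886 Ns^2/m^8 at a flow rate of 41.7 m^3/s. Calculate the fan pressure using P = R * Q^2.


1540.6565 Pa

Compute Q^2:
Q^2 = 41.7^2 = 1738.89
Compute pressure:
P = R * Q^2 = 0.886 * 1738.89
= 1540.6565 Pa


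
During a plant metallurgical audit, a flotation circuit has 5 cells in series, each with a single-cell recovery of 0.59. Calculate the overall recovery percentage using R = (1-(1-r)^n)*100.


Complement of single-cell recovery:
1 - r = 1 - 0.59 = 0.41
Raise to power n:
(1 - r)^5 = 0.41^5 = 0.0115856201
Overall recovery:
R = (1 - 0.0115856201) * 100
= 98.8414%

98.8414%


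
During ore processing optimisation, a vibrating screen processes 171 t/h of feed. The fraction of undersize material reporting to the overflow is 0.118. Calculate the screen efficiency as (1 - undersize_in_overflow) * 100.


Screen efficiency = (1 - fraction of undersize in overflow) * 100
= (1 - 0.118) * 100
= 0.882 * 100
= 88.2%

88.2%


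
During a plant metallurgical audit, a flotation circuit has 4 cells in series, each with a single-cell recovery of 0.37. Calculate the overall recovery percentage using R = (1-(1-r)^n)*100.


84.247%

Complement of single-cell recovery:
1 - r = 1 - 0.37 = 0.63
Raise to power n:
(1 - r)^4 = 0.63^4 = 0.15752961
Overall recovery:
R = (1 - 0.15752961) * 100
= 84.247%


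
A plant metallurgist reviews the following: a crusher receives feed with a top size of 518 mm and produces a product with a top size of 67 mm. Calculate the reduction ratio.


Reduction ratio = feed size / product size
= 518 / 67
= 7.7313

7.7313


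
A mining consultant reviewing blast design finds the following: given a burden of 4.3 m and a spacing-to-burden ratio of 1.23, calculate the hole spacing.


5.289 m

Spacing = burden * ratio
= 4.3 * 1.23
= 5.289 m


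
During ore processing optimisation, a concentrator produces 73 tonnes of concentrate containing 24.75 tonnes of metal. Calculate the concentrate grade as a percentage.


33.9041%

Grade = (metal in concentrate / concentrate mass) * 100
= (24.75 / 73) * 100
= 0.3390410959 * 100
= 33.9041%


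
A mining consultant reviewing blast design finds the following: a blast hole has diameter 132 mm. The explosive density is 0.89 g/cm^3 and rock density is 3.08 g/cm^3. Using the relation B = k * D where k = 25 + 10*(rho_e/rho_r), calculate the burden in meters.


3.6814 m

First, compute k:
rho_e / rho_r = 0.89 / 3.08 = 0.288961039
k = 25 + 10 * 0.288961039 = 27.88961039
Then, compute burden:
B = k * D / 1000 = 27.88961039 * 132 / 1000
= 3681.428571 / 1000
= 3.6814 m


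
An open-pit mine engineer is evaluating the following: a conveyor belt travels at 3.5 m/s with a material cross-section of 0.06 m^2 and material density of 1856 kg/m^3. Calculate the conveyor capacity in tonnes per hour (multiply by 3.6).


Volumetric flow = speed * area
= 3.5 * 0.06 = 0.21 m^3/s
Mass flow = volumetric * density
= 0.21 * 1856 = 389.76 kg/s
Convert to t/h: multiply by 3.6
Capacity = 389.76 * 3.6
= 1403.136 t/h

1403.136 t/h


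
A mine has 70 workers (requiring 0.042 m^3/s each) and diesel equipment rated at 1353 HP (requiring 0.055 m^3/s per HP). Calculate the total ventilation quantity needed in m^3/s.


Airflow for workers:
Q_people = 70 * 0.042 = 2.94 m^3/s
Airflow for diesel equipment:
Q_diesel = 1353 * 0.055 = 74.415 m^3/s
Total ventilation:
Q_total = 2.94 + 74.415
= 77.355 m^3/s

77.355 m^3/s


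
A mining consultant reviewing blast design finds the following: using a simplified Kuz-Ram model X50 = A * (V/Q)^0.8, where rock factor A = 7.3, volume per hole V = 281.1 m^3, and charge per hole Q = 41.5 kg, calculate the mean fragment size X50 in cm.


33.7266 cm

Compute V/Q:
V/Q = 281.1 / 41.5 = 6.773493976
Raise to the power 0.8:
(V/Q)^0.8 = 6.773493976^0.8 = 4.620087483
Multiply by A:
X50 = 7.3 * 4.620087483
= 33.7266 cm


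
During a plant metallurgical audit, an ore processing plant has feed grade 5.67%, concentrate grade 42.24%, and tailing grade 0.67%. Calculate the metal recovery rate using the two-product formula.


89.6047%

Using the two-product formula:
R = 100 * c * (f - t) / (f * (c - t))
Numerator = 100 * 42.24 * (5.67 - 0.67)
= 100 * 42.24 * 5.0
= 21120.0
Denominator = 5.67 * (42.24 - 0.67)
= 5.67 * 41.57
= 235.7019
R = 21120.0 / 235.7019
= 89.6047%


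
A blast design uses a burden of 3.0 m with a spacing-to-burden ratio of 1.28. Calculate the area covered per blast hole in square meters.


First, find the spacing:
Spacing = burden * ratio = 3.0 * 1.28
= 3.84 m
Then, calculate the area:
Area = burden * spacing = 3.0 * 3.84
= 11.52 m^2

11.52 m^2


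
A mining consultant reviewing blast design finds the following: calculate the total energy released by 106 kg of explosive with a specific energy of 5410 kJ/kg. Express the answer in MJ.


573.46 MJ

Energy = mass * specific_energy / 1000
= 106 * 5410 / 1000
= 573460 / 1000
= 573.46 MJ


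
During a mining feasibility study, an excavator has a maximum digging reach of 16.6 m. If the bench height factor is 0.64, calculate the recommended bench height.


Bench height = reach * factor
= 16.6 * 0.64
= 10.624 m

10.624 m


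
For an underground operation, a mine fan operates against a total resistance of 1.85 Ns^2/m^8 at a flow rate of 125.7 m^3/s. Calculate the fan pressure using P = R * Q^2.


Compute Q^2:
Q^2 = 125.7^2 = 15800.49
Compute pressure:
P = R * Q^2 = 1.85 * 15800.49
= 29230.9065 Pa

29230.9065 Pa


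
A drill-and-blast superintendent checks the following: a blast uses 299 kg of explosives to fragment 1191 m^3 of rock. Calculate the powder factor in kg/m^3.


0.251 kg/m^3

Powder factor = explosive mass / rock volume
= 299 / 1191
= 0.251 kg/m^3


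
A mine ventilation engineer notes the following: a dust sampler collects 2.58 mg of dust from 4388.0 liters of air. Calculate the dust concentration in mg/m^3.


0.588 mg/m^3

Convert liters to m^3: 1 m^3 = 1000 L
Concentration = mass / volume * 1000
= 2.58 / 4388.0 * 1000
= 0.0005879671832 * 1000
= 0.588 mg/m^3


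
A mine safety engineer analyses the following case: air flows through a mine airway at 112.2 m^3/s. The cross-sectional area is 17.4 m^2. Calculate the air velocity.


6.4483 m/s

Velocity = flow rate / cross-sectional area
= 112.2 / 17.4
= 6.4483 m/s


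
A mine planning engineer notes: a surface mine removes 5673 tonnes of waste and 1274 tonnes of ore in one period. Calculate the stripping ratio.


Stripping ratio = waste tonnage / ore tonnage
= 5673 / 1274
= 4.4529

4.4529


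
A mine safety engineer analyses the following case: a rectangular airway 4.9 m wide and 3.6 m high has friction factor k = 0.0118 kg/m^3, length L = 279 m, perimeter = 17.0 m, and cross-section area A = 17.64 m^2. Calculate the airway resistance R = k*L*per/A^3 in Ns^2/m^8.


Compute the numerator:
k * L * per = 0.0118 * 279 * 17.0
= 55.9674
Compute the denominator:
A^3 = 17.64^3 = 5489.031744
Resistance:
R = 55.9674 / 5489.031744
= 0.0102 Ns^2/m^8

0.0102 Ns^2/m^8


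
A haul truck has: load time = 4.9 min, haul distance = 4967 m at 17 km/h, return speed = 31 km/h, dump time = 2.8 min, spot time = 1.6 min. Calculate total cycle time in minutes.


Convert haul speed to m/min: 17 * 1000/60 = 283.3333333 m/min
Haul time = 4967 / 283.3333333 = 17.53058824 min
Convert return speed to m/min: 31 * 1000/60 = 516.6666667 m/min
Return time = 4967 / 516.6666667 = 9.613548387 min
Total cycle time:
= 4.9 + 17.53058824 + 2.8 + 9.613548387 + 1.6
= 36.4441 min

36.4441 min


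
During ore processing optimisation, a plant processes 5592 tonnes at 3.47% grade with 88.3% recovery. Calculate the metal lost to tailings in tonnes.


22.703 tonnes

Total metal in feed:
= 5592 * 3.47 / 100 = 194.0424 tonnes
Metal recovered:
= 194.0424 * 88.3 / 100 = 171.3394392 tonnes
Metal lost to tailings:
= 194.0424 - 171.3394392
= 22.703 tonnes


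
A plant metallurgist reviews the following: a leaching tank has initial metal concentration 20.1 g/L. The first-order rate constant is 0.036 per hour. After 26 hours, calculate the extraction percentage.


60.7807%

Compute the exponent:
-k * t = -0.036 * 26 = -0.936
Remaining concentration:
C = 20.1 * exp(-0.936)
= 20.1 * 0.3921934759
= 7.883088865 g/L
Extracted = 20.1 - 7.883088865 = 12.21691113 g/L
Extraction % = 12.21691113 / 20.1 * 100
= 60.7807%


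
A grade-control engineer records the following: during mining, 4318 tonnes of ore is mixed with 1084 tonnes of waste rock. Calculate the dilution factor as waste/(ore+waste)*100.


Total material = ore + waste
= 4318 + 1084 = 5402 tonnes
Dilution = waste / total * 100
= 1084 / 5402 * 100
= 0.2006664198 * 100
= 20.0666%

20.0666%


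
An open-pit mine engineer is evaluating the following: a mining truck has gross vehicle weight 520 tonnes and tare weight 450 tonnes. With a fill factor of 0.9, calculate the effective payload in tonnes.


63.0 tonnes

Maximum payload = gross - tare
= 520 - 450 = 70 tonnes
Effective payload = max payload * fill factor
= 70 * 0.9
= 63.0 tonnes


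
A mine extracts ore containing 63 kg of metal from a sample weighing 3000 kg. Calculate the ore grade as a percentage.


Ore grade = (metal mass / ore mass) * 100
= (63 / 3000) * 100
= 0.021 * 100
= 2.1%

2.1%


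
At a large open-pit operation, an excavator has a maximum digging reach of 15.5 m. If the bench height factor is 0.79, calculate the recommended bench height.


Bench height = reach * factor
= 15.5 * 0.79
= 12.245 m

12.245 m


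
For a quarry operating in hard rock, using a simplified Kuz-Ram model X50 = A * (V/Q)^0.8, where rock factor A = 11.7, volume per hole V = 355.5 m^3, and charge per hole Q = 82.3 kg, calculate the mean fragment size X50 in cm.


37.717 cm

Compute V/Q:
V/Q = 355.5 / 82.3 = 4.319562576
Raise to the power 0.8:
(V/Q)^0.8 = 4.319562576^0.8 = 3.223679191
Multiply by A:
X50 = 11.7 * 3.223679191
= 37.717 cm


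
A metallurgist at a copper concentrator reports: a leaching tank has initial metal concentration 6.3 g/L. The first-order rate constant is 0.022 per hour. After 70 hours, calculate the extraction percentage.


Compute the exponent:
-k * t = -0.022 * 70 = -1.54
Remaining concentration:
C = 6.3 * exp(-1.54)
= 6.3 * 0.2143811014
= 1.350600939 g/L
Extracted = 6.3 - 1.350600939 = 4.949399061 g/L
Extraction % = 4.949399061 / 6.3 * 100
= 78.5619%

78.5619%


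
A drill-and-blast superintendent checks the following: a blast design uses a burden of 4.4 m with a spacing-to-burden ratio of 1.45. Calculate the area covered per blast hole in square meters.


28.072 m^2

First, find the spacing:
Spacing = burden * ratio = 4.4 * 1.45
= 6.38 m
Then, calculate the area:
Area = burden * spacing = 4.4 * 6.38
= 28.072 m^2


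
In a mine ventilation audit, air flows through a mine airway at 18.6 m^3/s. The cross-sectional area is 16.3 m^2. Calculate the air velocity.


1.1411 m/s

Velocity = flow rate / cross-sectional area
= 18.6 / 16.3
= 1.1411 m/s


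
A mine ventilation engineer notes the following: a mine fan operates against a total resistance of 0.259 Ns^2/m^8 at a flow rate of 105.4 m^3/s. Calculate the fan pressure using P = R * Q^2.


Compute Q^2:
Q^2 = 105.4^2 = 11109.16
Compute pressure:
P = R * Q^2 = 0.259 * 11109.16
= 2877.2724 Pa

2877.2724 Pa


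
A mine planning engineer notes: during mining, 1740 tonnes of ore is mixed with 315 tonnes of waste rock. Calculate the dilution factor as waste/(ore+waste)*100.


Total material = ore + waste
= 1740 + 315 = 2055 tonnes
Dilution = waste / total * 100
= 315 / 2055 * 100
= 0.1532846715 * 100
= 15.3285%

15.3285%


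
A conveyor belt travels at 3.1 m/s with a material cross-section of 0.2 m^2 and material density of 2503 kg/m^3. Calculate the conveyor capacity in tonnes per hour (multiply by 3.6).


5586.696 t/h

Volumetric flow = speed * area
= 3.1 * 0.2 = 0.62 m^3/s
Mass flow = volumetric * density
= 0.62 * 2503 = 1551.86 kg/s
Convert to t/h: multiply by 3.6
Capacity = 1551.86 * 3.6
= 5586.696 t/h


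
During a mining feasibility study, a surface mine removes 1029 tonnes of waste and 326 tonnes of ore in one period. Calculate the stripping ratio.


Stripping ratio = waste tonnage / ore tonnage
= 1029 / 326
= 3.1564

3.1564


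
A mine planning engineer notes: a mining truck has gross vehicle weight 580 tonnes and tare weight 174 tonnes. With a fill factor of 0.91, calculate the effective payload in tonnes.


Maximum payload = gross - tare
= 580 - 174 = 406 tonnes
Effective payload = max payload * fill factor
= 406 * 0.91
= 369.46 tonnes

369.46 tonnes


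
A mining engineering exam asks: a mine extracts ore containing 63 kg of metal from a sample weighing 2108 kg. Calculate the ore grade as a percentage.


Ore grade = (metal mass / ore mass) * 100
= (63 / 2108) * 100
= 0.02988614801 * 100
= 2.9886%

2.9886%


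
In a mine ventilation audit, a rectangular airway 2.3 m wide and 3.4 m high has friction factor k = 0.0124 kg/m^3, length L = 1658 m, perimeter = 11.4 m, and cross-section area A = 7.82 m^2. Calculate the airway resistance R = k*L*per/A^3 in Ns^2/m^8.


0.4901 Ns^2/m^8

Compute the numerator:
k * L * per = 0.0124 * 1658 * 11.4
= 234.37488
Compute the denominator:
A^3 = 7.82^3 = 478.211768
Resistance:
R = 234.37488 / 478.211768
= 0.4901 Ns^2/m^8


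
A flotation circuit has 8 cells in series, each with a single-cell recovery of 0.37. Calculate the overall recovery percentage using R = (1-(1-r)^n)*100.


97.5184%

Complement of single-cell recovery:
1 - r = 1 - 0.37 = 0.63
Raise to power n:
(1 - r)^8 = 0.63^8 = 0.02481557803
Overall recovery:
R = (1 - 0.02481557803) * 100
= 97.5184%


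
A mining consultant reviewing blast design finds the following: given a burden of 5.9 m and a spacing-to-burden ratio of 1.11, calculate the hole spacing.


Spacing = burden * ratio
= 5.9 * 1.11
= 6.549 m

6.549 m


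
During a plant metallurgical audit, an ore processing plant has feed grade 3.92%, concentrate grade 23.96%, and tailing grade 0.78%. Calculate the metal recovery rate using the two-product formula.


82.7975%

Using the two-product formula:
R = 100 * c * (f - t) / (f * (c - t))
Numerator = 100 * 23.96 * (3.92 - 0.78)
= 100 * 23.96 * 3.14
= 7523.44
Denominator = 3.92 * (23.96 - 0.78)
= 3.92 * 23.18
= 90.8656
R = 7523.44 / 90.8656
= 82.7975%


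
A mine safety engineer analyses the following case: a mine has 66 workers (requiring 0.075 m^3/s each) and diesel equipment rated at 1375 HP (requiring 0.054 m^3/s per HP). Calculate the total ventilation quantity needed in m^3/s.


79.2 m^3/s

Airflow for workers:
Q_people = 66 * 0.075 = 4.95 m^3/s
Airflow for diesel equipment:
Q_diesel = 1375 * 0.054 = 74.25 m^3/s
Total ventilation:
Q_total = 4.95 + 74.25
= 79.2 m^3/s


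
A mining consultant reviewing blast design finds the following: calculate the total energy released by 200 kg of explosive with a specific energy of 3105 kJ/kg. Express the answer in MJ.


Energy = mass * specific_energy / 1000
= 200 * 3105 / 1000
= 621000 / 1000
= 621.0 MJ

621.0 MJ


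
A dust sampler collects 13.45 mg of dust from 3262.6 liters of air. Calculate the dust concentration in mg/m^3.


Convert liters to m^3: 1 m^3 = 1000 L
Concentration = mass / volume * 1000
= 13.45 / 3262.6 * 1000
= 0.004122479004 * 1000
= 4.1225 mg/m^3

4.1225 mg/m^3


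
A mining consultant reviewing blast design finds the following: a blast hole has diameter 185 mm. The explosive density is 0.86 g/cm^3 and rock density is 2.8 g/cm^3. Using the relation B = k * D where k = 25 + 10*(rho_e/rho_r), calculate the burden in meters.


First, compute k:
rho_e / rho_r = 0.86 / 2.8 = 0.3071428571
k = 25 + 10 * 0.3071428571 = 28.07142857
Then, compute burden:
B = k * D / 1000 = 28.07142857 * 185 / 1000
= 5193.214286 / 1000
= 5.1932 m

5.1932 m


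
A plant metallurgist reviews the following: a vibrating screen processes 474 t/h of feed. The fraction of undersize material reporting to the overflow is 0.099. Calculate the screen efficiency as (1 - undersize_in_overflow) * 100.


90.1%

Screen efficiency = (1 - fraction of undersize in overflow) * 100
= (1 - 0.099) * 100
= 0.901 * 100
= 90.1%


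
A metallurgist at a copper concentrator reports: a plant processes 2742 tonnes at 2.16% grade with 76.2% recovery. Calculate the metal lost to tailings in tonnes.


14.0961 tonnes

Total metal in feed:
= 2742 * 2.16 / 100 = 59.2272 tonnes
Metal recovered:
= 59.2272 * 76.2 / 100 = 45.1311264 tonnes
Metal lost to tailings:
= 59.2272 - 45.1311264
= 14.0961 tonnes


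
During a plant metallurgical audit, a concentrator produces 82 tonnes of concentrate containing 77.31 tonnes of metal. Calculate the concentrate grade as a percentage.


94.2805%

Grade = (metal in concentrate / concentrate mass) * 100
= (77.31 / 82) * 100
= 0.942804878 * 100
= 94.2805%


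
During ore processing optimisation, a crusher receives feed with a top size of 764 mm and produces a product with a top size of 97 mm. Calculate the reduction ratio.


7.8763

Reduction ratio = feed size / product size
= 764 / 97
= 7.8763


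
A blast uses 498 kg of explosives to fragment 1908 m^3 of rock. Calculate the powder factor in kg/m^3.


0.261 kg/m^3

Powder factor = explosive mass / rock volume
= 498 / 1908
= 0.261 kg/m^3


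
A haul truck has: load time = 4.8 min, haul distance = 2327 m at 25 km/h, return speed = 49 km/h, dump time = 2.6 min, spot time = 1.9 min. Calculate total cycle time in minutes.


17.7342 min

Convert haul speed to m/min: 25 * 1000/60 = 416.6666667 m/min
Haul time = 2327 / 416.6666667 = 5.5848 min
Convert return speed to m/min: 49 * 1000/60 = 816.6666667 m/min
Return time = 2327 / 816.6666667 = 2.849387755 min
Total cycle time:
= 4.8 + 5.5848 + 2.6 + 2.849387755 + 1.9
= 17.7342 min


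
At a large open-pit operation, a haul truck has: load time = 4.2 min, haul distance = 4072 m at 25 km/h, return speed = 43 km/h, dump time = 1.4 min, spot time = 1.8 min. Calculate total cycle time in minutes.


22.8547 min

Convert haul speed to m/min: 25 * 1000/60 = 416.6666667 m/min
Haul time = 4072 / 416.6666667 = 9.7728 min
Convert return speed to m/min: 43 * 1000/60 = 716.6666667 m/min
Return time = 4072 / 716.6666667 = 5.681860465 min
Total cycle time:
= 4.2 + 9.7728 + 1.4 + 5.681860465 + 1.8
= 22.8547 min


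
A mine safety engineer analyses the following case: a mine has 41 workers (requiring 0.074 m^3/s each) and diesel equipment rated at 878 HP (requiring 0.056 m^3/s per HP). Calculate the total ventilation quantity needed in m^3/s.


Airflow for workers:
Q_people = 41 * 0.074 = 3.034 m^3/s
Airflow for diesel equipment:
Q_diesel = 878 * 0.056 = 49.168 m^3/s
Total ventilation:
Q_total = 3.034 + 49.168
= 52.202 m^3/s

52.202 m^3/s


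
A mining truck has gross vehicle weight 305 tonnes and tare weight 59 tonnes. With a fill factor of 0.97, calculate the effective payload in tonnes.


Maximum payload = gross - tare
= 305 - 59 = 246 tonnes
Effective payload = max payload * fill factor
= 246 * 0.97
= 238.62 tonnes

238.62 tonnes


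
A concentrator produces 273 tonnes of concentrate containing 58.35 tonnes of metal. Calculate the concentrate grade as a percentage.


21.3736%

Grade = (metal in concentrate / concentrate mass) * 100
= (58.35 / 273) * 100
= 0.2137362637 * 100
= 21.3736%


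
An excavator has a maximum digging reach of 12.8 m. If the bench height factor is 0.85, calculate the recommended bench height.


10.88 m

Bench height = reach * factor
= 12.8 * 0.85
= 10.88 m


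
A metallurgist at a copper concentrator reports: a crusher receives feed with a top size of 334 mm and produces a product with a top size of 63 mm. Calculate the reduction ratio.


Reduction ratio = feed size / product size
= 334 / 63
= 5.3016

5.3016


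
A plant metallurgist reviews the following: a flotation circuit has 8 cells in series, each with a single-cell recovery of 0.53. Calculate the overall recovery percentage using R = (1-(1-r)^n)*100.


Complement of single-cell recovery:
1 - r = 1 - 0.53 = 0.47
Raise to power n:
(1 - r)^8 = 0.47^8 = 0.002381128666
Overall recovery:
R = (1 - 0.002381128666) * 100
= 99.7619%

99.7619%


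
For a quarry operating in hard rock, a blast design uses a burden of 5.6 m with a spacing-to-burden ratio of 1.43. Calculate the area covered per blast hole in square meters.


44.8448 m^2

First, find the spacing:
Spacing = burden * ratio = 5.6 * 1.43
= 8.008 m
Then, calculate the area:
Area = burden * spacing = 5.6 * 8.008
= 44.8448 m^2


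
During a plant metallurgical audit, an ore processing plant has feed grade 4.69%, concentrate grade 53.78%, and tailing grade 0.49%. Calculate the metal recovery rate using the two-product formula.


90.3757%

Using the two-product formula:
R = 100 * c * (f - t) / (f * (c - t))
Numerator = 100 * 53.78 * (4.69 - 0.49)
= 100 * 53.78 * 4.2
= 22587.6
Denominator = 4.69 * (53.78 - 0.49)
= 4.69 * 53.29
= 249.9301
R = 22587.6 / 249.9301
= 90.3757%


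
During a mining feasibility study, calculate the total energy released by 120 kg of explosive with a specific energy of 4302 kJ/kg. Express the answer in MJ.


Energy = mass * specific_energy / 1000
= 120 * 4302 / 1000
= 516240 / 1000
= 516.24 MJ

516.24 MJ


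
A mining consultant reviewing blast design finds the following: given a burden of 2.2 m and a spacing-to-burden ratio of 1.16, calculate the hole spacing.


Spacing = burden * ratio
= 2.2 * 1.16
= 2.552 m

2.552 m


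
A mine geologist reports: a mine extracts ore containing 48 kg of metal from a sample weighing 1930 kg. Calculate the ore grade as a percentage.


Ore grade = (metal mass / ore mass) * 100
= (48 / 1930) * 100
= 0.02487046632 * 100
= 2.487%

2.487%


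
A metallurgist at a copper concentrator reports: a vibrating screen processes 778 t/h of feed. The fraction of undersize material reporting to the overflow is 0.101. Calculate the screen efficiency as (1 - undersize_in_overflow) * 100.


Screen efficiency = (1 - fraction of undersize in overflow) * 100
= (1 - 0.101) * 100
= 0.899 * 100
= 89.9%

89.9%


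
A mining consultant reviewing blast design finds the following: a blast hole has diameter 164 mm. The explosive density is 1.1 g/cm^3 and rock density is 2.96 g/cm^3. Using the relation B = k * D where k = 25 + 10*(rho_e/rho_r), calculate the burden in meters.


First, compute k:
rho_e / rho_r = 1.1 / 2.96 = 0.3716216216
k = 25 + 10 * 0.3716216216 = 28.71621622
Then, compute burden:
B = k * D / 1000 = 28.71621622 * 164 / 1000
= 4709.459459 / 1000
= 4.7095 m

4.7095 m


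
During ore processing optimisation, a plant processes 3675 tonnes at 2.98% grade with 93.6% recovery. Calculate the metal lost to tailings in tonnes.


Total metal in feed:
= 3675 * 2.98 / 100 = 109.515 tonnes
Metal recovered:
= 109.515 * 93.6 / 100 = 102.50604 tonnes
Metal lost to tailings:
= 109.515 - 102.50604
= 7.009 tonnes

7.009 tonnes


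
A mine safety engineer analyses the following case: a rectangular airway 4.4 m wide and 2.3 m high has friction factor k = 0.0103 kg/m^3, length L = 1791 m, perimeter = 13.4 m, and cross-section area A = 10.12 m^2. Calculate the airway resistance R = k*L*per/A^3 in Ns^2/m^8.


Compute the numerator:
k * L * per = 0.0103 * 1791 * 13.4
= 247.19382
Compute the denominator:
A^3 = 10.12^3 = 1036.433728
Resistance:
R = 247.19382 / 1036.433728
= 0.2385 Ns^2/m^8

0.2385 Ns^2/m^8


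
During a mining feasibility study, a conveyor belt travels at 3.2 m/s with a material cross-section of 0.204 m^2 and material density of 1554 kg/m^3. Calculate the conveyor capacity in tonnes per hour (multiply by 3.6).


3652.0243 t/h

Volumetric flow = speed * area
= 3.2 * 0.204 = 0.6528 m^3/s
Mass flow = volumetric * density
= 0.6528 * 1554 = 1014.4512 kg/s
Convert to t/h: multiply by 3.6
Capacity = 1014.4512 * 3.6
= 3652.0243 t/h


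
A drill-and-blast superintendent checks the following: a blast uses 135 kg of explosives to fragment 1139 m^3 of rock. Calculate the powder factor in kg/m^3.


0.1185 kg/m^3

Powder factor = explosive mass / rock volume
= 135 / 1139
= 0.1185 kg/m^3


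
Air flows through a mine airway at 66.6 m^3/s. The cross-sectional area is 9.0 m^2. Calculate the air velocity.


7.4 m/s

Velocity = flow rate / cross-sectional area
= 66.6 / 9.0
= 7.4 m/s


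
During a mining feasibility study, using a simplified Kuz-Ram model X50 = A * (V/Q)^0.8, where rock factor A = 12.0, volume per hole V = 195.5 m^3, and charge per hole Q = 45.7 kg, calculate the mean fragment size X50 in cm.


Compute V/Q:
V/Q = 195.5 / 45.7 = 4.277899344
Raise to the power 0.8:
(V/Q)^0.8 = 4.277899344^0.8 = 3.19878057
Multiply by A:
X50 = 12.0 * 3.19878057
= 38.3854 cm

38.3854 cm


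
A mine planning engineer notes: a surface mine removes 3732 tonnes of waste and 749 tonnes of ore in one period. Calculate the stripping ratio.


Stripping ratio = waste tonnage / ore tonnage
= 3732 / 749
= 4.9826

4.9826


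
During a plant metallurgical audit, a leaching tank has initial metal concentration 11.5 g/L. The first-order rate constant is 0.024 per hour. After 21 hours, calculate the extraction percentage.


39.5891%

Compute the exponent:
-k * t = -0.024 * 21 = -0.504
Remaining concentration:
C = 11.5 * exp(-0.504)
= 11.5 * 0.6041093829
= 6.947257903 g/L
Extracted = 11.5 - 6.947257903 = 4.552742097 g/L
Extraction % = 4.552742097 / 11.5 * 100
= 39.5891%


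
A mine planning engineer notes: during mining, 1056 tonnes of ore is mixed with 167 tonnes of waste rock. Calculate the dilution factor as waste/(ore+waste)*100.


Total material = ore + waste
= 1056 + 167 = 1223 tonnes
Dilution = waste / total * 100
= 167 / 1223 * 100
= 0.1365494685 * 100
= 13.6549%

13.6549%


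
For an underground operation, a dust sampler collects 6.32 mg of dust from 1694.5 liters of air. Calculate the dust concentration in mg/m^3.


3.7297 mg/m^3

Convert liters to m^3: 1 m^3 = 1000 L
Concentration = mass / volume * 1000
= 6.32 / 1694.5 * 1000
= 0.00372971378 * 1000
= 3.7297 mg/m^3


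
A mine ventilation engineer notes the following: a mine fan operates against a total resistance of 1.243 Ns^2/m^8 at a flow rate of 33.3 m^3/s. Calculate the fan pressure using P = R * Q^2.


1378.3503 Pa

Compute Q^2:
Q^2 = 33.3^2 = 1108.89
Compute pressure:
P = R * Q^2 = 1.243 * 1108.89
= 1378.3503 Pa


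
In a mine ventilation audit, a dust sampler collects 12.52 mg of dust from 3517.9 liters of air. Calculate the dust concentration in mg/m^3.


3.5589 mg/m^3

Convert liters to m^3: 1 m^3 = 1000 L
Concentration = mass / volume * 1000
= 12.52 / 3517.9 * 1000
= 0.003558941414 * 1000
= 3.5589 mg/m^3


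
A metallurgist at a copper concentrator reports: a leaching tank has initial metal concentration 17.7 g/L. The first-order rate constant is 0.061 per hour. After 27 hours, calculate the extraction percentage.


Compute the exponent:
-k * t = -0.061 * 27 = -1.647
Remaining concentration:
C = 17.7 * exp(-1.647)
= 17.7 * 0.1926269234
= 3.409496545 g/L
Extracted = 17.7 - 3.409496545 = 14.29050346 g/L
Extraction % = 14.29050346 / 17.7 * 100
= 80.7373%

80.7373%


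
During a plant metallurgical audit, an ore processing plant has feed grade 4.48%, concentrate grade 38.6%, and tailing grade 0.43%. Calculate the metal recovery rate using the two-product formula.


Using the two-product formula:
R = 100 * c * (f - t) / (f * (c - t))
Numerator = 100 * 38.6 * (4.48 - 0.43)
= 100 * 38.6 * 4.05
= 15633.0
Denominator = 4.48 * (38.6 - 0.43)
= 4.48 * 38.17
= 171.0016
R = 15633.0 / 171.0016
= 91.4202%

91.4202%


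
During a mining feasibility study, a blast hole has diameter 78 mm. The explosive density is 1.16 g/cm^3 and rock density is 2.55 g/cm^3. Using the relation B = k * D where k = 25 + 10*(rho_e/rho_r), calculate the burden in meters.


First, compute k:
rho_e / rho_r = 1.16 / 2.55 = 0.4549019608
k = 25 + 10 * 0.4549019608 = 29.54901961
Then, compute burden:
B = k * D / 1000 = 29.54901961 * 78 / 1000
= 2304.823529 / 1000
= 2.3048 m

2.3048 m


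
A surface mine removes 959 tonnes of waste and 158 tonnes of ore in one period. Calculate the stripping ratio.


Stripping ratio = waste tonnage / ore tonnage
= 959 / 158
= 6.0696

6.0696


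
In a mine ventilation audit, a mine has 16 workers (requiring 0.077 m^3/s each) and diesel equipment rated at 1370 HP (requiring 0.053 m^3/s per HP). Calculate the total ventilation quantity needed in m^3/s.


Airflow for workers:
Q_people = 16 * 0.077 = 1.232 m^3/s
Airflow for diesel equipment:
Q_diesel = 1370 * 0.053 = 72.61 m^3/s
Total ventilation:
Q_total = 1.232 + 72.61
= 73.842 m^3/s

73.842 m^3/s


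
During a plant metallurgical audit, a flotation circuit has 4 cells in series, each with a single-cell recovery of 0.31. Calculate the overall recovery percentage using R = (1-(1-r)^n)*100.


Complement of single-cell recovery:
1 - r = 1 - 0.31 = 0.69
Raise to power n:
(1 - r)^4 = 0.69^4 = 0.22667121
Overall recovery:
R = (1 - 0.22667121) * 100
= 77.3329%

77.3329%


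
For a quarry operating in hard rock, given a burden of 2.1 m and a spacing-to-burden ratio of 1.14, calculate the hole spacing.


2.394 m

Spacing = burden * ratio
= 2.1 * 1.14
= 2.394 m


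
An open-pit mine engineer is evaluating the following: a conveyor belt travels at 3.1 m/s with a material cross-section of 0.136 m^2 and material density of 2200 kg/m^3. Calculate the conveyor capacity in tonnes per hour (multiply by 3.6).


3339.072 t/h

Volumetric flow = speed * area
= 3.1 * 0.136 = 0.4216 m^3/s
Mass flow = volumetric * density
= 0.4216 * 2200 = 927.52 kg/s
Convert to t/h: multiply by 3.6
Capacity = 927.52 * 3.6
= 3339.072 t/h


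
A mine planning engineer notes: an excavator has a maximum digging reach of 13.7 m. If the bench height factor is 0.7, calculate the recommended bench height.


9.59 m

Bench height = reach * factor
= 13.7 * 0.7
= 9.59 m


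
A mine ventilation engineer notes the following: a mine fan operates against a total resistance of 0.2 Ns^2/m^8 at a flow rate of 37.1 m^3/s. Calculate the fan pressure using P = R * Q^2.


275.282 Pa

Compute Q^2:
Q^2 = 37.1^2 = 1376.41
Compute pressure:
P = R * Q^2 = 0.2 * 1376.41
= 275.282 Pa


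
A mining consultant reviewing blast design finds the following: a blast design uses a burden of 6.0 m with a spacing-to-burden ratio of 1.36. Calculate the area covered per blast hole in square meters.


48.96 m^2

First, find the spacing:
Spacing = burden * ratio = 6.0 * 1.36
= 8.16 m
Then, calculate the area:
Area = burden * spacing = 6.0 * 8.16
= 48.96 m^2


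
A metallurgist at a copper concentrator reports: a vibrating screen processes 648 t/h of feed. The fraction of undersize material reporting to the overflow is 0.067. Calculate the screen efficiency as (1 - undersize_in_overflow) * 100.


93.3%

Screen efficiency = (1 - fraction of undersize in overflow) * 100
= (1 - 0.067) * 100
= 0.933 * 100
= 93.3%


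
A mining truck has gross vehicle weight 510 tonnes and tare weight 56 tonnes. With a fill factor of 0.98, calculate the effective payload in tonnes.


444.92 tonnes

Maximum payload = gross - tare
= 510 - 56 = 454 tonnes
Effective payload = max payload * fill factor
= 454 * 0.98
= 444.92 tonnes
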